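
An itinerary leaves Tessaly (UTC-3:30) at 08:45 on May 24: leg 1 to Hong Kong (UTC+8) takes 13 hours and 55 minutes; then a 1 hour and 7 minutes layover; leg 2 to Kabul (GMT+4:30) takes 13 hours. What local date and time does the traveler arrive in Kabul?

Convert departure to UTC: 08:45 + 3:30 = 12:15 UTC on May 24.
Add 13 hours and 55 minutes leg 1 → 02:10 UTC (May 25).
Add 1 hour and 7 minutes layover in Hong Kong → 03:17 UTC.
Add 13 hours leg 2 → 16:17 UTC.
Kabul is UTC+4:30, so local arrival = 16:17 + 4:30 = 20:47 on May 25.

20:47 on May 25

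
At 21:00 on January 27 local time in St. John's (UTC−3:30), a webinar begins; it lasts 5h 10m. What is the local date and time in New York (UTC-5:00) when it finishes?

Convert start to UTC: 21:00 + 3:30 = 00:30 UTC on Jan 28.
Add 5 hours 10 minutes duration → 05:40 UTC.
New York is UTC−5:00, so local end time = 05:40 − 5:00 = 00:40 on Jan 28.

00:40 on Jan 28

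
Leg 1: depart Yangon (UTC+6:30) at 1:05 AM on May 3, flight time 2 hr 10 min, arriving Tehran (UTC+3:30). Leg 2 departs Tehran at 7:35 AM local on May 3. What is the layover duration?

Convert departure to UTC: 1:05 AM − 6:30 = 6:35 PM UTC on May 2.
Add 2 hours 10 minutes flight time → 8:45 PM UTC.
Tehran is UTC+3:30, so local arrival = 8:45 PM + 3:30 = 12:15 AM on May 3.
Layover = 7:35 AM − 12:15 AM = 7 hours 20 minutes.

7 hours 20 minutes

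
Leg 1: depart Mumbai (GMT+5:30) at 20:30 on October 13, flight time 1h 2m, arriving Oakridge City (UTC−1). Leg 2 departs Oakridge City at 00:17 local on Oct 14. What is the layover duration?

Convert departure to UTC: 20:30 − 5:30 = 15:00 UTC on Oct 13.
Add 1 hour and 2 minutes flight time → 16:02 UTC.
Oakridge City is UTC−1:00, so local arrival = 16:02 − 1:00 = 15:02 on Oct 13.
Layover = 00:17 − 15:02 (+1 day) = 9 hours 15 minutes.

9 hours 15 minutes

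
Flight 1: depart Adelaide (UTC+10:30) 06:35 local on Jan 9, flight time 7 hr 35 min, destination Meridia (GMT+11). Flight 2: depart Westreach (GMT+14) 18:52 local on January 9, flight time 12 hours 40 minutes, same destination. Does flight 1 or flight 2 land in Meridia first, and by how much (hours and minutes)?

Flight 1 in UTC: 06:35 − 10:30 = 20:05 on Jan 8.
+7 hours 35 minutes → arrive 03:40 UTC on Jan 9.
Flight 2 in UTC: 18:52 − 14:00 = 04:52 on Jan 9.
+12 hours and 40 minutes → arrive 17:32 UTC on Jan 9.
Flight 1 lands earlier by 13 hours 52 minutes.

the first, by 13 hours 52 minutes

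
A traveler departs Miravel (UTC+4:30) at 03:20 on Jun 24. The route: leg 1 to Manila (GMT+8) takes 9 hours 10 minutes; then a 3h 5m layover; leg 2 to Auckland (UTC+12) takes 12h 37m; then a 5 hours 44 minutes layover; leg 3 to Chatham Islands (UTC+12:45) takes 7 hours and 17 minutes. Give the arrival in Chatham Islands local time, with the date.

Convert departure to UTC: 03:20 − 4:30 = 22:50 UTC on Jun 23.
Add 9 hours and 10 minutes leg 1 → 08:00 UTC (Jun 24).
Add 3 hours and 5 minutes layover in Manila → 11:05 UTC.
Add 12 hours and 37 minutes leg 2 → 23:42 UTC.
Add 5 hours 44 minutes layover in Auckland → 05:26 UTC (Jun 25).
Add 7 hours 17 minutes leg 3 → 12:43 UTC.
Chatham Islands is UTC+12:45, so local arrival = 12:43 + 12:45 = 01:28 on Jun 26.

01:28 on June 26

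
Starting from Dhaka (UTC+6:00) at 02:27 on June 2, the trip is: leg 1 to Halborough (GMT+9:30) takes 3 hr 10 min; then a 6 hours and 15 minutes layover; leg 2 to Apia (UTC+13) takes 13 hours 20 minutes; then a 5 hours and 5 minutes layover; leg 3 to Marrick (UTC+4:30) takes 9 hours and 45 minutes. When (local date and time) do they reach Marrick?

14:32 on June 3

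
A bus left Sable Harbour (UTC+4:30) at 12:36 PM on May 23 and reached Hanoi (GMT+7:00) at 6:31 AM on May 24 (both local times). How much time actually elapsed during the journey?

15 hours 25 minutes

Hanoi is 2:30 ahead of Sable Harbour.
Clock-face elapsed time (ignoring zones) is 17 hours 55 minutes.
Actual elapsed = 17 hours 55 minutes − 2:30 = 15 hours 25 minutes.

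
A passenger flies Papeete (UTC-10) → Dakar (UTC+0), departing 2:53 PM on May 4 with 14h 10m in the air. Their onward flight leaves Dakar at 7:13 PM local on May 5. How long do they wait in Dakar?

4 hours 10 minutes

Convert departure to UTC: 2:53 PM + 10:00 = 12:53 AM UTC on May 5.
Add 14 hours 10 minutes flight time → 3:03 PM UTC.
Dakar is UTC+0, so local arrival is the same: 3:03 PM on May 5.
Layover = 7:13 PM − 3:03 PM = 4 hours 10 minutes.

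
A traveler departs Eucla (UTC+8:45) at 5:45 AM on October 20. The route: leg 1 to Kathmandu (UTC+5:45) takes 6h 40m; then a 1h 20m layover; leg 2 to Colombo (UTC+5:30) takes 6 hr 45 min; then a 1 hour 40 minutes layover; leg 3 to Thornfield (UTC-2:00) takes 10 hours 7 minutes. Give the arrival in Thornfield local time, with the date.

9:32 PM on October 20

Convert departure to UTC: 5:45 AM − 8:45 = 9:00 PM UTC on Oct 19.
Add 6 hours and 40 minutes leg 1 → 3:40 AM UTC (Oct 20).
Add 1 hour and 20 minutes layover in Kathmandu → 5:00 AM UTC.
Add 6 hours 45 minutes leg 2 → 11:45 AM UTC.
Add 1 hour and 40 minutes layover in Colombo → 1:25 PM UTC.
Add 10 hours 7 minutes leg 3 → 11:32 PM UTC.
Thornfield is UTC−2:00, so local arrival = 11:32 PM − 2:00 = 9:32 PM on Oct 20.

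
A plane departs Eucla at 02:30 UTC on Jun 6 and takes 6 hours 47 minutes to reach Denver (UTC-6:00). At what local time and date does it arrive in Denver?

Departure is given in UTC: 02:30 on Jun 6.
Add 6 hours and 47 minutes → 09:17 UTC.
Denver is UTC−6:00: 09:17 − 6:00 = 03:17 on Jun 6.

03:17 on June 6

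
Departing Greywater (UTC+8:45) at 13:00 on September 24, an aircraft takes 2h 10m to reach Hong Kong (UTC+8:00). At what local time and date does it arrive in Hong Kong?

14:25 on September 24

Convert departure to UTC: 13:00 − 8:45 = 04:15 UTC on Sep 24.
Add 2 hours and 10 minutes travel time → 06:25 UTC.
Hong Kong is UTC+8:00, so local arrival = 06:25 + 8:00 = 14:25 on Sep 24.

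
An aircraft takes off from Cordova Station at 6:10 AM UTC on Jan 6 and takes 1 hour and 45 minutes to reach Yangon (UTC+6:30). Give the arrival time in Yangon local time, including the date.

Departure is given in UTC: 6:10 AM on Jan 6.
Add 1 hour 45 minutes → 7:55 AM UTC.
Yangon is UTC+6:30: 7:55 AM + 6:30 = 2:25 PM on Jan 6.

2:25 PM on January 6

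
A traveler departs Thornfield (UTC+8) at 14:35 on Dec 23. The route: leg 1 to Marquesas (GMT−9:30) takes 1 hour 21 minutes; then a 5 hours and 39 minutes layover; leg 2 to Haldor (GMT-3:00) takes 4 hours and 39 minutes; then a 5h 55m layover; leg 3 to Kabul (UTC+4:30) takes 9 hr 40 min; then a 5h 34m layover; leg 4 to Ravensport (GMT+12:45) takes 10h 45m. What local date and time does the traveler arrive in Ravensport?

Convert departure to UTC: 14:35 − 8:00 = 06:35 UTC on Dec 23.
Add 1 hour and 21 minutes leg 1 → 07:56 UTC.
Add 5 hours and 39 minutes layover in Marquesas → 13:35 UTC.
Add 4 hours 39 minutes leg 2 → 18:14 UTC.
Add 5 hours 55 minutes layover in Haldor → 00:09 UTC (Dec 24).
Add 9 hours and 40 minutes leg 3 → 09:49 UTC.
Add 5 hours and 34 minutes layover in Kabul → 15:23 UTC.
Add 10 hours 45 minutes leg 4 → 02:08 UTC (Dec 25).
Ravensport is UTC+12:45, so local arrival = 02:08 + 12:45 = 14:53 on Dec 25.

14:53 on Dec 25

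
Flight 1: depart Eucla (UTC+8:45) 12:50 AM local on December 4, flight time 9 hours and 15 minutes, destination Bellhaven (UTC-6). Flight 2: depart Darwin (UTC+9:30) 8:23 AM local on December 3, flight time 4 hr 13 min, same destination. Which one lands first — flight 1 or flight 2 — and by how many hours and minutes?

the second, by 22 hours 14 minutes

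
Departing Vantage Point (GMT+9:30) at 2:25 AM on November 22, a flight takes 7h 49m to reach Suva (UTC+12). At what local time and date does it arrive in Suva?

Convert departure to UTC: 2:25 AM − 9:30 = 4:55 PM UTC on Nov 21.
Add 7 hours and 49 minutes travel time → 12:44 AM UTC (Nov 22).
Suva is UTC+12:00, so local arrival = 12:44 AM + 12:00 = 12:44 PM on Nov 22.

12:44 PM on November 22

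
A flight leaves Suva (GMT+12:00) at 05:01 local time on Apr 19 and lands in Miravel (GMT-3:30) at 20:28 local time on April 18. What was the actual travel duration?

Miravel is 15:30 behind Suva.
Clock-face elapsed time (ignoring zones) is −8 hours 33 minutes.
Actual elapsed = −8 hours 33 minutes + 15:30 = 6 hours 57 minutes.

6 hours 57 minutes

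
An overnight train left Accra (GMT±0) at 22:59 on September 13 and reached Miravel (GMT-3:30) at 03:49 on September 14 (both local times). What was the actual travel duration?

8 hours 20 minutes

Departure is already UTC: 22:59 on Sep 13.
Arrival in UTC: 03:49 + 3:30 = 07:19 on Sep 14.
Elapsed = 07:19 − 22:59 (+1 day) = 8 hours 20 minutes.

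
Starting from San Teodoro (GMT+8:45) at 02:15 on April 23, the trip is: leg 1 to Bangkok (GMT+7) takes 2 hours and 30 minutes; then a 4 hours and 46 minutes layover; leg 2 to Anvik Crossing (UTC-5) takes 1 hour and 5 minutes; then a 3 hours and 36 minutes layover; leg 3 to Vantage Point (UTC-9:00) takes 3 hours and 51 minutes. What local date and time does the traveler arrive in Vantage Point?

Convert departure to UTC: 02:15 − 8:45 = 17:30 UTC on Apr 22.
Add 2 hours 30 minutes leg 1 → 20:00 UTC.
Add 4 hours and 46 minutes layover in Bangkok → 00:46 UTC (Apr 23).
Add 1 hour and 5 minutes leg 2 → 01:51 UTC.
Add 3 hours 36 minutes layover in Anvik Crossing → 05:27 UTC.
Add 3 hours 51 minutes leg 3 → 09:18 UTC.
Vantage Point is UTC−9:00, so local arrival = 09:18 − 9:00 = 00:18 on Apr 23.

00:18 on Apr 23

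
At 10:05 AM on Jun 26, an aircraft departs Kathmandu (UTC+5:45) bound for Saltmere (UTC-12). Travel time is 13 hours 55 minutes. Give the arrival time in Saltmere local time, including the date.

Convert departure to UTC: 10:05 AM − 5:45 = 4:20 AM UTC on Jun 26.
Add 13 hours 55 minutes travel time → 6:15 PM UTC.
Saltmere is UTC−12:00, so local arrival = 6:15 PM − 12:00 = 6:15 AM on Jun 26.

6:15 AM on June 26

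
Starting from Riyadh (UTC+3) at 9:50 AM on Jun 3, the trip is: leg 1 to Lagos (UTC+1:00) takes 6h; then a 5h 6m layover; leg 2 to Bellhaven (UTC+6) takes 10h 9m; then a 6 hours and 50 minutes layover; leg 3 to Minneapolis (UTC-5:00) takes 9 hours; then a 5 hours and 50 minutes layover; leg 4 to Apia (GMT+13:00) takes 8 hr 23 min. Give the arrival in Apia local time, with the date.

11:08 PM on Jun 5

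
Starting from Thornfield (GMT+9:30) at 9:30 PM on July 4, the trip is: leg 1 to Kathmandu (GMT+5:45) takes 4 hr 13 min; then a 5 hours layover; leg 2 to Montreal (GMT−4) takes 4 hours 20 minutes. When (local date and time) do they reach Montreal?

Convert departure to UTC: 9:30 PM − 9:30 = 12:00 PM UTC on Jul 4.
Add 4 hours and 13 minutes leg 1 → 4:13 PM UTC.
Add 5 hours layover in Kathmandu → 9:13 PM UTC.
Add 4 hours and 20 minutes leg 2 → 1:33 AM UTC (Jul 5).
Montreal is UTC−4:00, so local arrival = 1:33 AM − 4:00 = 9:33 PM on Jul 4.

9:33 PM on Jul 4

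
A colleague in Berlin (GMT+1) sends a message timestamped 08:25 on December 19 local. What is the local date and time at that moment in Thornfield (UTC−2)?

In UTC: 08:25 − 1:00 = 07:25 on Dec 19.
Thornfield is UTC−2:00: 07:25 − 2:00 = 05:25 on Dec 19.

05:25 on December 19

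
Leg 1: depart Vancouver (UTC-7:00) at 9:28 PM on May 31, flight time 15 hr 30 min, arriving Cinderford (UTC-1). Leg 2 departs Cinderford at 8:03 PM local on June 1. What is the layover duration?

1 hour 5 minutes

Convert departure to UTC: 9:28 PM + 7:00 = 4:28 AM UTC on Jun 1.
Add 15 hours 30 minutes flight time → 7:58 PM UTC.
Cinderford is UTC−1:00, so local arrival = 7:58 PM − 1:00 = 6:58 PM on Jun 1.
Layover = 8:03 PM − 6:58 PM = 1 hour 5 minutes.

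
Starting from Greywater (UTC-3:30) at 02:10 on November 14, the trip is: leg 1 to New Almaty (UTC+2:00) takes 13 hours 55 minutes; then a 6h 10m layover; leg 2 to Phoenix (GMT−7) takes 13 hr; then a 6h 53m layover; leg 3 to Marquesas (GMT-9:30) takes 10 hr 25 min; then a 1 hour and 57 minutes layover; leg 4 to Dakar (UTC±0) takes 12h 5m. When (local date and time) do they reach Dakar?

Convert departure to UTC: 02:10 + 3:30 = 05:40 UTC on Nov 14.
Add 13 hours 55 minutes leg 1 → 19:35 UTC.
Add 6 hours and 10 minutes layover in New Almaty → 01:45 UTC (Nov 15).
Add 13 hours leg 2 → 14:45 UTC.
Add 6 hours 53 minutes layover in Phoenix → 21:38 UTC.
Add 10 hours and 25 minutes leg 3 → 08:03 UTC (Nov 16).
Add 1 hour and 57 minutes layover in Marquesas → 10:00 UTC.
Add 12 hours and 5 minutes leg 4 → 22:05 UTC.
Dakar is UTC+0, so local arrival is the same: 22:05 on Nov 16.

22:05 on Nov 16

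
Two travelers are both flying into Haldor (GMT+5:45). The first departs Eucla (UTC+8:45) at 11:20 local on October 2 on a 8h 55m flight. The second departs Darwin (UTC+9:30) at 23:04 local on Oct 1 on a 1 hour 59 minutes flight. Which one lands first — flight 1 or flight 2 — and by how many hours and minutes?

the second, by 19 hours 57 minutes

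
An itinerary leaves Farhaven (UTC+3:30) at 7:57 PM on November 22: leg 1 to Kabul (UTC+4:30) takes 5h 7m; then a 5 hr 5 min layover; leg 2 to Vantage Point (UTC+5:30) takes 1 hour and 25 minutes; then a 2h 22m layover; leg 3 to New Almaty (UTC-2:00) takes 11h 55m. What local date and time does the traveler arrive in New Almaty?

Convert departure to UTC: 7:57 PM − 3:30 = 4:27 PM UTC on Nov 22.
Add 5 hours and 7 minutes leg 1 → 9:34 PM UTC.
Add 5 hours and 5 minutes layover in Kabul → 2:39 AM UTC (Nov 23).
Add 1 hour 25 minutes leg 2 → 4:04 AM UTC.
Add 2 hours 22 minutes layover in Vantage Point → 6:26 AM UTC.
Add 11 hours 55 minutes leg 3 → 6:21 PM UTC.
New Almaty is UTC−2:00, so local arrival = 6:21 PM − 2:00 = 4:21 PM on Nov 23.

4:21 PM on Nov 23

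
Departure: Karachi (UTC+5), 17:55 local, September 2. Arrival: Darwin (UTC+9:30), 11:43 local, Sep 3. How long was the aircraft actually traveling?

13 hours 18 minutes

Departure in UTC: 17:55 − 5:00 = 12:55 on Sep 2.
Arrival in UTC: 11:43 − 9:30 = 02:13 on Sep 3.
Elapsed = 02:13 − 12:55 (+1 day) = 13 hours 18 minutes.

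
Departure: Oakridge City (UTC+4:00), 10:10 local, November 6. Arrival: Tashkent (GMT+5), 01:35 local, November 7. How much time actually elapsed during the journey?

Departure in UTC: 10:10 − 4:00 = 06:10 on Nov 6.
Arrival in UTC: 01:35 − 5:00 = 20:35 on Nov 6.
Elapsed = 20:35 − 06:10 = 14 hours 25 minutes.

14 hours 25 minutes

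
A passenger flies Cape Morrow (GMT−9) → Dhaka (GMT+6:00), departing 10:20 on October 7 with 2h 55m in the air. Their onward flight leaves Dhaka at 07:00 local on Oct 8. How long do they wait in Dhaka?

Convert departure to UTC: 10:20 + 9:00 = 19:20 UTC on Oct 7.
Add 2 hours and 55 minutes flight time → 22:15 UTC.
Dhaka is UTC+6:00, so local arrival = 22:15 + 6:00 = 04:15 on Oct 8.
Layover = 07:00 − 04:15 = 2 hours 45 minutes.

2 hours 45 minutes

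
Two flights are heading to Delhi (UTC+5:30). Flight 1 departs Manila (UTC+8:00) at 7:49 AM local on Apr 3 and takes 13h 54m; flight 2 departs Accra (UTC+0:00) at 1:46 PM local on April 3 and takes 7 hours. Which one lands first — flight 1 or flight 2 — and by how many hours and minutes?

the first, by 7 hours 3 minutes

Flight 1 in UTC: 7:49 AM − 8:00 = 11:49 PM on Apr 2.
+13 hours and 54 minutes → arrive 1:43 PM UTC on Apr 3.
Flight 2 departs at 1:46 PM UTC (Apr 3).
+7 hours → arrive 8:46 PM UTC on Apr 3.
Flight 1 lands earlier by 7 hours 3 minutes.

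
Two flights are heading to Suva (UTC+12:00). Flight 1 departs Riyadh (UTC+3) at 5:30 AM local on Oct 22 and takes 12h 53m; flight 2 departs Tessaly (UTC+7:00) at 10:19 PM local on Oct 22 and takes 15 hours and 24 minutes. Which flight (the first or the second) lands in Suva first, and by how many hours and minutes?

Flight 1 in UTC: 5:30 AM − 3:00 = 2:30 AM on Oct 22.
+12 hours and 53 minutes → arrive 3:23 PM UTC on Oct 22.
Flight 2 in UTC: 10:19 PM − 7:00 = 3:19 PM on Oct 22.
+15 hours 24 minutes → arrive 6:43 AM UTC on Oct 23.
Flight 1 lands earlier by 15 hours 20 minutes.

the first, by 15 hours 20 minutes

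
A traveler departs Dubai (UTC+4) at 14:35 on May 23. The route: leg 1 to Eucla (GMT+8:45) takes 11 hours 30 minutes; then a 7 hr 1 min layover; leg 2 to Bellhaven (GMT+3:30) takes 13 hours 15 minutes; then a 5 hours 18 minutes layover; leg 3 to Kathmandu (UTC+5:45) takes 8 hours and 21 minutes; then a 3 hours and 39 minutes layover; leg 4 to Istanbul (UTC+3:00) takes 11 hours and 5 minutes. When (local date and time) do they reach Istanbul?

Convert departure to UTC: 14:35 − 4:00 = 10:35 UTC on May 23.
Add 11 hours and 30 minutes leg 1 → 22:05 UTC.
Add 7 hours and 1 minute layover in Eucla → 05:06 UTC (May 24).
Add 13 hours 15 minutes leg 2 → 18:21 UTC.
Add 5 hours 18 minutes layover in Bellhaven → 23:39 UTC.
Add 8 hours 21 minutes leg 3 → 08:00 UTC (May 25).
Add 3 hours and 39 minutes layover in Kathmandu → 11:39 UTC.
Add 11 hours 5 minutes leg 4 → 22:44 UTC.
Istanbul is UTC+3:00, so local arrival = 22:44 + 3:00 = 01:44 on May 26.

01:44 on May 26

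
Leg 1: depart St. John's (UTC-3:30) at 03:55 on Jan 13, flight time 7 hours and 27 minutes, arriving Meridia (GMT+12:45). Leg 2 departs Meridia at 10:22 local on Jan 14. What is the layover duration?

Convert departure to UTC: 03:55 + 3:30 = 07:25 UTC on Jan 13.
Add 7 hours and 27 minutes flight time → 14:52 UTC.
Meridia is UTC+12:45, so local arrival = 14:52 + 12:45 = 03:37 on Jan 14.
Layover = 10:22 − 03:37 = 6 hours 45 minutes.

6 hours 45 minutes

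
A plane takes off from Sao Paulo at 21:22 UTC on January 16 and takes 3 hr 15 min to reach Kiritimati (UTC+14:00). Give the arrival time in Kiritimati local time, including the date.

14:37 on Jan 17

Departure is given in UTC: 21:22 on Jan 16.
Add 3 hours and 15 minutes → 00:37 UTC (Jan 17).
Kiritimati is UTC+14:00: 00:37 + 14:00 = 14:37 on Jan 17.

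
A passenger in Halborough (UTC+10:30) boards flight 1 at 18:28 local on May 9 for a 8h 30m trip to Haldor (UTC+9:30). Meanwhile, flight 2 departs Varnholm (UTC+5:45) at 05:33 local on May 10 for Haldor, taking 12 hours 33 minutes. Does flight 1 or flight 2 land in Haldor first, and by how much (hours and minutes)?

Flight 1 in UTC: 18:28 − 10:30 = 07:58 on May 9.
+8 hours 30 minutes → arrive 16:28 UTC on May 9.
Flight 2 in UTC: 05:33 − 5:45 = 23:48 on May 9.
+12 hours and 33 minutes → arrive 12:21 UTC on May 10.
Flight 1 lands earlier by 19 hours 53 minutes.

the first, by 19 hours 53 minutes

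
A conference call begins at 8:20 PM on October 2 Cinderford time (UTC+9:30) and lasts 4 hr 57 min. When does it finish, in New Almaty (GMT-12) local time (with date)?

3:47 AM on October 2

Convert start to UTC: 8:20 PM − 9:30 = 10:50 AM UTC on Oct 2.
Add 4 hours 57 minutes duration → 3:47 PM UTC.
New Almaty is UTC−12:00, so local end time = 3:47 PM − 12:00 = 3:47 AM on Oct 2.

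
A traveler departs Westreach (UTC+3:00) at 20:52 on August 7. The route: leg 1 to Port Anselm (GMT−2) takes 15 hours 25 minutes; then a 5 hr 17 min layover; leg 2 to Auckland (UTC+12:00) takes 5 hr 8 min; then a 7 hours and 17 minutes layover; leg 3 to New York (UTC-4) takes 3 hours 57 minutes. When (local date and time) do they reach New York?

Convert departure to UTC: 20:52 − 3:00 = 17:52 UTC on Aug 7.
Add 15 hours 25 minutes leg 1 → 09:17 UTC (Aug 8).
Add 5 hours and 17 minutes layover in Port Anselm → 14:34 UTC.
Add 5 hours 8 minutes leg 2 → 19:42 UTC.
Add 7 hours 17 minutes layover in Auckland → 02:59 UTC (Aug 9).
Add 3 hours 57 minutes leg 3 → 06:56 UTC.
New York is UTC−4:00, so local arrival = 06:56 − 4:00 = 02:56 on Aug 9.

02:56 on Aug 9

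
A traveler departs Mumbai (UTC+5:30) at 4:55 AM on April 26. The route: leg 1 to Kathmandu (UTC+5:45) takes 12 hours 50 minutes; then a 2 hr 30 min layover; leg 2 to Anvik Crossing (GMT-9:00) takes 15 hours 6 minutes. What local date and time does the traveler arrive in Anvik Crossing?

Convert departure to UTC: 4:55 AM − 5:30 = 11:25 PM UTC on Apr 25.
Add 12 hours 50 minutes leg 1 → 12:15 PM UTC (Apr 26).
Add 2 hours and 30 minutes layover in Kathmandu → 2:45 PM UTC.
Add 15 hours 6 minutes leg 2 → 5:51 AM UTC (Apr 27).
Anvik Crossing is UTC−9:00, so local arrival = 5:51 AM − 9:00 = 8:51 PM on Apr 26.

8:51 PM on April 26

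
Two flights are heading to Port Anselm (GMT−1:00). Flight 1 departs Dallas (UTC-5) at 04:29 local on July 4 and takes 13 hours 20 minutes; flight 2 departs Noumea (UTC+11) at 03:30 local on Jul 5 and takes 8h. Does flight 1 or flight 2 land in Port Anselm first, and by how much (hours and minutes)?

Flight 1 in UTC: 04:29 + 5:00 = 09:29 on Jul 4.
+13 hours 20 minutes → arrive 22:49 UTC on Jul 4.
Flight 2 in UTC: 03:30 − 11:00 = 16:30 on Jul 4.
+8 hours → arrive 00:30 UTC on Jul 5.
Flight 1 lands earlier by 1 hour 41 minutes.

the first, by 1 hour 41 minutes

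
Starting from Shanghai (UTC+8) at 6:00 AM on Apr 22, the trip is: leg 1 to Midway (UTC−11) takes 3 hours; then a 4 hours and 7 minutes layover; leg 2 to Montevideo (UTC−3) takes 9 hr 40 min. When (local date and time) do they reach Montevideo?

Convert departure to UTC: 6:00 AM − 8:00 = 10:00 PM UTC on Apr 21.
Add 3 hours leg 1 → 1:00 AM UTC (Apr 22).
Add 4 hours and 7 minutes layover in Midway → 5:07 AM UTC.
Add 9 hours 40 minutes leg 2 → 2:47 PM UTC.
Montevideo is UTC−3:00, so local arrival = 2:47 PM − 3:00 = 11:47 AM on Apr 22.

11:47 AM on Apr 22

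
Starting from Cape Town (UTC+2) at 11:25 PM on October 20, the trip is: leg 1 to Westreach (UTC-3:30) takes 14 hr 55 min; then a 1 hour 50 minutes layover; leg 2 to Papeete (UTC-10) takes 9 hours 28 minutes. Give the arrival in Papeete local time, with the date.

1:38 PM on October 21

Convert departure to UTC: 11:25 PM − 2:00 = 9:25 PM UTC on Oct 20.
Add 14 hours and 55 minutes leg 1 → 12:20 PM UTC (Oct 21).
Add 1 hour 50 minutes layover in Westreach → 2:10 PM UTC.
Add 9 hours 28 minutes leg 2 → 11:38 PM UTC.
Papeete is UTC−10:00, so local arrival = 11:38 PM − 10:00 = 1:38 PM on Oct 21.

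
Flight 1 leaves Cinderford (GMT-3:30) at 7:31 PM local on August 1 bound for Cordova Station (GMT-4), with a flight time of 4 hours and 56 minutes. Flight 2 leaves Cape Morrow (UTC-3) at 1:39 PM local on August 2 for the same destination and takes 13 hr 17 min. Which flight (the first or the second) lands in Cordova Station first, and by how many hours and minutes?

Flight 1 in UTC: 7:31 PM + 3:30 = 11:01 PM on Aug 1.
+4 hours and 56 minutes → arrive 3:57 AM UTC on Aug 2.
Flight 2 in UTC: 1:39 PM + 3:00 = 4:39 PM on Aug 2.
+13 hours 17 minutes → arrive 5:56 AM UTC on Aug 3.
Flight 1 lands earlier by 25 hours 59 minutes.

the first, by 25 hours 59 minutes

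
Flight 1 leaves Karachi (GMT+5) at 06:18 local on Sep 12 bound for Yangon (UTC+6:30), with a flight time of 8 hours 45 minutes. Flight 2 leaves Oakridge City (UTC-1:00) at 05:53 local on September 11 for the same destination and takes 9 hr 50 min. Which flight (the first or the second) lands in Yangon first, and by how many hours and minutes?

Flight 1 in UTC: 06:18 − 5:00 = 01:18 on Sep 12.
+8 hours 45 minutes → arrive 10:03 UTC on Sep 12.
Flight 2 in UTC: 05:53 + 1:00 = 06:53 on Sep 11.
+9 hours and 50 minutes → arrive 16:43 UTC on Sep 11.
Flight 2 lands earlier by 17 hours 20 minutes.

the second, by 17 hours 20 minutes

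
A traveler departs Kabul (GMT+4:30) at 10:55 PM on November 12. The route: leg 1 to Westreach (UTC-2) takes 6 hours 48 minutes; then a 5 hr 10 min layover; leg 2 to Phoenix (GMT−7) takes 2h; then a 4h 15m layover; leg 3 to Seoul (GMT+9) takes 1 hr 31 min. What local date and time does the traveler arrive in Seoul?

Convert departure to UTC: 10:55 PM − 4:30 = 6:25 PM UTC on Nov 12.
Add 6 hours and 48 minutes leg 1 → 1:13 AM UTC (Nov 13).
Add 5 hours 10 minutes layover in Westreach → 6:23 AM UTC.
Add 2 hours leg 2 → 8:23 AM UTC.
Add 4 hours 15 minutes layover in Phoenix → 12:38 PM UTC.
Add 1 hour 31 minutes leg 3 → 2:09 PM UTC.
Seoul is UTC+9:00, so local arrival = 2:09 PM + 9:00 = 11:09 PM on Nov 13.

11:09 PM on November 13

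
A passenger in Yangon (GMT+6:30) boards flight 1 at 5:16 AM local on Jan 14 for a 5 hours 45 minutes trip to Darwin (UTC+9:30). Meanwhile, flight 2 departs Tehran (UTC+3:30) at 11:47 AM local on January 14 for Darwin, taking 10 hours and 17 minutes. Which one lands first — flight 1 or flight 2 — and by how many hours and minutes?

Flight 1 in UTC: 5:16 AM − 6:30 = 10:46 PM on Jan 13.
+5 hours 45 minutes → arrive 4:31 AM UTC on Jan 14.
Flight 2 in UTC: 11:47 AM − 3:30 = 8:17 AM on Jan 14.
+10 hours and 17 minutes → arrive 6:34 PM UTC on Jan 14.
Flight 1 lands earlier by 14 hours 3 minutes.

the first, by 14 hours 3 minutes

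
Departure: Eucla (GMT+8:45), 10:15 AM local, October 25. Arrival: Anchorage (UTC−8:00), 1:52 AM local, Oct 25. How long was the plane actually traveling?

8 hours 22 minutes

Departure in UTC: 10:15 AM − 8:45 = 1:30 AM on Oct 25.
Arrival in UTC: 1:52 AM + 8:00 = 9:52 AM on Oct 25.
Elapsed = 9:52 AM − 1:30 AM = 8 hours 22 minutes.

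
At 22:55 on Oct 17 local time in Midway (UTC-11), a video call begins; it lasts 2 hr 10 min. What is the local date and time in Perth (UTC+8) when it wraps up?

20:05 on October 18

Perth is 19:00 ahead of Midway.
After 2 hours and 10 minutes it is 01:05 (Oct 18) in Midway.
Shift by the zone difference: 01:05 + 19:00 = 20:05 on Oct 18 in Perth.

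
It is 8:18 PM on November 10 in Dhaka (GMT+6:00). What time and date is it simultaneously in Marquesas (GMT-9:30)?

Marquesas is 15:30 behind Dhaka.
Shift by the zone difference: 8:18 PM − 15:30 = 4:48 AM on Nov 10 in Marquesas.

4:48 AM on November 10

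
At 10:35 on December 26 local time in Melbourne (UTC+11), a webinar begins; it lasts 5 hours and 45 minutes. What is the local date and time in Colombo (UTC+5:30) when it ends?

10:50 on December 26

Colombo is 5:30 behind Melbourne.
After 5 hours and 45 minutes it is 16:20 in Melbourne.
Shift by the zone difference: 16:20 − 5:30 = 10:50 on Dec 26 in Colombo.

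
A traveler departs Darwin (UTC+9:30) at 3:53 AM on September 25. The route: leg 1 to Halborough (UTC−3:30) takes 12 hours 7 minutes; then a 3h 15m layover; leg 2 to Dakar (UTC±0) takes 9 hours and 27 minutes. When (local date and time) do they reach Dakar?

Convert departure to UTC: 3:53 AM − 9:30 = 6:23 PM UTC on Sep 24.
Add 12 hours 7 minutes leg 1 → 6:30 AM UTC (Sep 25).
Add 3 hours 15 minutes layover in Halborough → 9:45 AM UTC.
Add 9 hours 27 minutes leg 2 → 7:12 PM UTC.
Dakar is UTC+0, so local arrival is the same: 7:12 PM on Sep 25.

7:12 PM on Sep 25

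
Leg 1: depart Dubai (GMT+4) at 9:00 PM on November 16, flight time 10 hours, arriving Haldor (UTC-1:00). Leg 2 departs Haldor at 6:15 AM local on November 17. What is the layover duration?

4 hours 15 minutes

Convert departure to UTC: 9:00 PM − 4:00 = 5:00 PM UTC on Nov 16.
Add 10 hours flight time → 3:00 AM UTC (Nov 17).
Haldor is UTC−1:00, so local arrival = 3:00 AM − 1:00 = 2:00 AM on Nov 17.
Layover = 6:15 AM − 2:00 AM = 4 hours 15 minutes.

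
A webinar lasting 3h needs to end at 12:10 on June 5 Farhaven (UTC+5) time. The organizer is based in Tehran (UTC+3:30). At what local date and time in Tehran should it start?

07:40 on Jun 5

Target end time in UTC: 12:10 − 5:00 = 07:10 on Jun 5.
Subtract 3 hours → start 04:10 UTC on Jun 5.
Tehran is UTC+3:30: 04:10 + 3:30 = 07:40 on Jun 5.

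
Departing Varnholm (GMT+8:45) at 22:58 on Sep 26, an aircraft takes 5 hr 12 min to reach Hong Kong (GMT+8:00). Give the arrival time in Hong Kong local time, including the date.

Hong Kong is 0:45 behind Varnholm.
After 5 hours and 12 minutes it is 04:10 (Sep 27) in Varnholm.
Shift by the zone difference: 04:10 − 0:45 = 03:25 on Sep 27 in Hong Kong.

03:25 on Sep 27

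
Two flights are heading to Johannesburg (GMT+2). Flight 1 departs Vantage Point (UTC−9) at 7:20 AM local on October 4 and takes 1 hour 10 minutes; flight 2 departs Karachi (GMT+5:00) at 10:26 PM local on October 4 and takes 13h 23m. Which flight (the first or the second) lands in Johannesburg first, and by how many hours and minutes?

Flight 1 in UTC: 7:20 AM + 9:00 = 4:20 PM on Oct 4.
+1 hour and 10 minutes → arrive 5:30 PM UTC on Oct 4.
Flight 2 in UTC: 10:26 PM − 5:00 = 5:26 PM on Oct 4.
+13 hours and 23 minutes → arrive 6:49 AM UTC on Oct 5.
Flight 1 lands earlier by 13 hours 19 minutes.

the first, by 13 hours 19 minutes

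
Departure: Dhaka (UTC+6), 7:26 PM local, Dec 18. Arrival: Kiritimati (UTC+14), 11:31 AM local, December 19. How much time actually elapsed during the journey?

Kiritimati is 8:00 ahead of Dhaka.
Clock-face elapsed time (ignoring zones) is 16 hours 5 minutes.
Actual elapsed = 16 hours 5 minutes − 8:00 = 8 hours 5 minutes.

8 hours 5 minutes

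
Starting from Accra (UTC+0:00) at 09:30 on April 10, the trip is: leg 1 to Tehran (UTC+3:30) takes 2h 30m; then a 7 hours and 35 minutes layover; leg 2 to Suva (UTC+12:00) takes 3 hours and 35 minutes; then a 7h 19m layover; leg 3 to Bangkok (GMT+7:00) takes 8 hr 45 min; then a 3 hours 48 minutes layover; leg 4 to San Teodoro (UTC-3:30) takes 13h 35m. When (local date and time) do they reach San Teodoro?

05:07 on April 12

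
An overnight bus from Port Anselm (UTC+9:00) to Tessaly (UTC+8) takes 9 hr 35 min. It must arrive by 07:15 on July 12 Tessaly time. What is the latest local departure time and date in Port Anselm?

Target arrival in UTC: 07:15 − 8:00 = 23:15 on Jul 11.
Subtract 9 hours 35 minutes → departure 13:40 UTC on Jul 11.
Port Anselm is UTC+9:00: 13:40 + 9:00 = 22:40 on Jul 11.

22:40 on July 11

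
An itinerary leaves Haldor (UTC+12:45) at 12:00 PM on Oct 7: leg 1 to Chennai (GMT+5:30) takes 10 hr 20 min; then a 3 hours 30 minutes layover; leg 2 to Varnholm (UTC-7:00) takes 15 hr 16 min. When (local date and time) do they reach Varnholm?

Convert departure to UTC: 12:00 PM − 12:45 = 11:15 PM UTC on Oct 6.
Add 10 hours and 20 minutes leg 1 → 9:35 AM UTC (Oct 7).
Add 3 hours and 30 minutes layover in Chennai → 1:05 PM UTC.
Add 15 hours and 16 minutes leg 2 → 4:21 AM UTC (Oct 8).
Varnholm is UTC−7:00, so local arrival = 4:21 AM − 7:00 = 9:21 PM on Oct 7.

9:21 PM on October 7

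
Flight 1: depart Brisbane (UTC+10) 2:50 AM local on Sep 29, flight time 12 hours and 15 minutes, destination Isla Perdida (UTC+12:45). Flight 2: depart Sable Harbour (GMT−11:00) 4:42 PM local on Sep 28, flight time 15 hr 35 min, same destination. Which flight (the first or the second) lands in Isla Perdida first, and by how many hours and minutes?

Flight 1 in UTC: 2:50 AM − 10:00 = 4:50 PM on Sep 28.
+12 hours 15 minutes → arrive 5:05 AM UTC on Sep 29.
Flight 2 in UTC: 4:42 PM + 11:00 = 3:42 AM on Sep 29.
+15 hours and 35 minutes → arrive 7:17 PM UTC on Sep 29.
Flight 1 lands earlier by 14 hours 12 minutes.

the first, by 14 hours 12 minutes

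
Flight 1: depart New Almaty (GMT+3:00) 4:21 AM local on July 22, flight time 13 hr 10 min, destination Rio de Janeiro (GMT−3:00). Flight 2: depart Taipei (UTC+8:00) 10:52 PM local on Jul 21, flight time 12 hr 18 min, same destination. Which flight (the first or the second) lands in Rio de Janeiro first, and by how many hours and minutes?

Flight 1 in UTC: 4:21 AM − 3:00 = 1:21 AM on Jul 22.
+13 hours and 10 minutes → arrive 2:31 PM UTC on Jul 22.
Flight 2 in UTC: 10:52 PM − 8:00 = 2:52 PM on Jul 21.
+12 hours and 18 minutes → arrive 3:10 AM UTC on Jul 22.
Flight 2 lands earlier by 11 hours 21 minutes.

the second, by 11 hours 21 minutes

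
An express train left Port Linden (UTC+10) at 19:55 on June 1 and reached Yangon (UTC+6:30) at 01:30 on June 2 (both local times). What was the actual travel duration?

9 hours 5 minutes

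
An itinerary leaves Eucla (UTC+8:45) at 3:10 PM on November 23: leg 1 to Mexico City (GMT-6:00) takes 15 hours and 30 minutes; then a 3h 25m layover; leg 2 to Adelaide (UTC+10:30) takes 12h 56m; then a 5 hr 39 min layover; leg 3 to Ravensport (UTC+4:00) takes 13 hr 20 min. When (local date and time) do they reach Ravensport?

Convert departure to UTC: 3:10 PM − 8:45 = 6:25 AM UTC on Nov 23.
Add 15 hours and 30 minutes leg 1 → 9:55 PM UTC.
Add 3 hours 25 minutes layover in Mexico City → 1:20 AM UTC (Nov 24).
Add 12 hours 56 minutes leg 2 → 2:16 PM UTC.
Add 5 hours and 39 minutes layover in Adelaide → 7:55 PM UTC.
Add 13 hours 20 minutes leg 3 → 9:15 AM UTC (Nov 25).
Ravensport is UTC+4:00, so local arrival = 9:15 AM + 4:00 = 1:15 PM on Nov 25.

1:15 PM on Nov 25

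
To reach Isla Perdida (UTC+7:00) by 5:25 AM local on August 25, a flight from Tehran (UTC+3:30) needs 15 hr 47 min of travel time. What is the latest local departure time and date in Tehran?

Target arrival in UTC: 5:25 AM − 7:00 = 10:25 PM on Aug 24.
Subtract 15 hours 47 minutes → departure 6:38 AM UTC on Aug 24.
Tehran is UTC+3:30: 6:38 AM + 3:30 = 10:08 AM on Aug 24.

10:08 AM on August 24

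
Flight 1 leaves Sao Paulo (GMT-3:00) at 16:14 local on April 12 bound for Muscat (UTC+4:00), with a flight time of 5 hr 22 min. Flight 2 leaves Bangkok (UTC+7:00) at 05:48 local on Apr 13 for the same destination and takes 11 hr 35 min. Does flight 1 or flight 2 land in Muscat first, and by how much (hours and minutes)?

the first, by 9 hours 47 minutes

Flight 1 in UTC: 16:14 + 3:00 = 19:14 on Apr 12.
+5 hours 22 minutes → arrive 00:36 UTC on Apr 13.
Flight 2 in UTC: 05:48 − 7:00 = 22:48 on Apr 12.
+11 hours and 35 minutes → arrive 10:23 UTC on Apr 13.
Flight 1 lands earlier by 9 hours 47 minutes.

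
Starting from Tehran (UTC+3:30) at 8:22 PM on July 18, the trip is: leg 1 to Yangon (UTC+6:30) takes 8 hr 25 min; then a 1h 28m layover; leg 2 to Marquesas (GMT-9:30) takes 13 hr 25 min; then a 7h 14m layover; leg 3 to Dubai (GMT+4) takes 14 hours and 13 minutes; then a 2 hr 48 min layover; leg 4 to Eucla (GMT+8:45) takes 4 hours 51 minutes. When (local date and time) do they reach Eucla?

Convert departure to UTC: 8:22 PM − 3:30 = 4:52 PM UTC on Jul 18.
Add 8 hours 25 minutes leg 1 → 1:17 AM UTC (Jul 19).
Add 1 hour 28 minutes layover in Yangon → 2:45 AM UTC.
Add 13 hours 25 minutes leg 2 → 4:10 PM UTC.
Add 7 hours 14 minutes layover in Marquesas → 11:24 PM UTC.
Add 14 hours 13 minutes leg 3 → 1:37 PM UTC (Jul 20).
Add 2 hours 48 minutes layover in Dubai → 4:25 PM UTC.
Add 4 hours and 51 minutes leg 4 → 9:16 PM UTC.
Eucla is UTC+8:45, so local arrival = 9:16 PM + 8:45 = 6:01 AM on Jul 21.

6:01 AM on July 21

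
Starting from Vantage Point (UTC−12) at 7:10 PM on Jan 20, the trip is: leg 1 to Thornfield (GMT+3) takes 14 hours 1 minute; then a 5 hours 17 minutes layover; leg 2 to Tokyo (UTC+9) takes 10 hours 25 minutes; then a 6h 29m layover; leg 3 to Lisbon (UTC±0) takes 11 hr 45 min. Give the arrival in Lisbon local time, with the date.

Convert departure to UTC: 7:10 PM + 12:00 = 7:10 AM UTC on Jan 21.
Add 14 hours and 1 minute leg 1 → 9:11 PM UTC.
Add 5 hours and 17 minutes layover in Thornfield → 2:28 AM UTC (Jan 22).
Add 10 hours and 25 minutes leg 2 → 12:53 PM UTC.
Add 6 hours and 29 minutes layover in Tokyo → 7:22 PM UTC.
Add 11 hours and 45 minutes leg 3 → 7:07 AM UTC (Jan 23).
Lisbon is UTC+0, so local arrival is the same: 7:07 AM on Jan 23.

7:07 AM on Jan 23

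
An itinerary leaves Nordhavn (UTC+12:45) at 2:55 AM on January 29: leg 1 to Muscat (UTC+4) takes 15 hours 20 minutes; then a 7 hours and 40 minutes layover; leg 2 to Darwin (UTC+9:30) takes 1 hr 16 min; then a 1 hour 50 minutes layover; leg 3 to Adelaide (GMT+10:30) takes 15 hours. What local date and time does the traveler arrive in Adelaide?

5:46 PM on January 30

Convert departure to UTC: 2:55 AM − 12:45 = 2:10 PM UTC on Jan 28.
Add 15 hours 20 minutes leg 1 → 5:30 AM UTC (Jan 29).
Add 7 hours 40 minutes layover in Muscat → 1:10 PM UTC.
Add 1 hour and 16 minutes leg 2 → 2:26 PM UTC.
Add 1 hour 50 minutes layover in Darwin → 4:16 PM UTC.
Add 15 hours leg 3 → 7:16 AM UTC (Jan 30).
Adelaide is UTC+10:30, so local arrival = 7:16 AM + 10:30 = 5:46 PM on Jan 30.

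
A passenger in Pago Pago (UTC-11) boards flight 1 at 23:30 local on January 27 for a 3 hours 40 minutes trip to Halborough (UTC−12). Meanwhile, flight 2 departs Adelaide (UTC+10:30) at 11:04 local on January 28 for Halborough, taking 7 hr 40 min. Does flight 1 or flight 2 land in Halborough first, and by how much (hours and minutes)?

Flight 1 in UTC: 23:30 + 11:00 = 10:30 on Jan 28.
+3 hours 40 minutes → arrive 14:10 UTC on Jan 28.
Flight 2 in UTC: 11:04 − 10:30 = 00:34 on Jan 28.
+7 hours 40 minutes → arrive 08:14 UTC on Jan 28.
Flight 2 lands earlier by 5 hours 56 minutes.

the second, by 5 hours 56 minutes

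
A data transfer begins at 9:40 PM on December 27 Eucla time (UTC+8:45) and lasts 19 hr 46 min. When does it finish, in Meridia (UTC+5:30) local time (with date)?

Meridia is 3:15 behind Eucla.
After 19 hours 46 minutes it is 5:26 PM (Dec 28) in Eucla.
Shift by the zone difference: 5:26 PM − 3:15 = 2:11 PM on Dec 28 in Meridia.

2:11 PM on Dec 28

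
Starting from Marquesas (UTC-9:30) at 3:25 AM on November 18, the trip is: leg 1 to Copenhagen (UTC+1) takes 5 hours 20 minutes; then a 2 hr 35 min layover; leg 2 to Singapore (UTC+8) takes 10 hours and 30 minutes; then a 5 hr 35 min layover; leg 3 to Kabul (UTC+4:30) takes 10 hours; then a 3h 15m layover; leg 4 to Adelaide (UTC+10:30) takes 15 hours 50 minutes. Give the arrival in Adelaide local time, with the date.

4:30 AM on November 21

Convert departure to UTC: 3:25 AM + 9:30 = 12:55 PM UTC on Nov 18.
Add 5 hours and 20 minutes leg 1 → 6:15 PM UTC.
Add 2 hours 35 minutes layover in Copenhagen → 8:50 PM UTC.
Add 10 hours and 30 minutes leg 2 → 7:20 AM UTC (Nov 19).
Add 5 hours 35 minutes layover in Singapore → 12:55 PM UTC.
Add 10 hours leg 3 → 10:55 PM UTC.
Add 3 hours and 15 minutes layover in Kabul → 2:10 AM UTC (Nov 20).
Add 15 hours 50 minutes leg 4 → 6:00 PM UTC.
Adelaide is UTC+10:30, so local arrival = 6:00 PM + 10:30 = 4:30 AM on Nov 21.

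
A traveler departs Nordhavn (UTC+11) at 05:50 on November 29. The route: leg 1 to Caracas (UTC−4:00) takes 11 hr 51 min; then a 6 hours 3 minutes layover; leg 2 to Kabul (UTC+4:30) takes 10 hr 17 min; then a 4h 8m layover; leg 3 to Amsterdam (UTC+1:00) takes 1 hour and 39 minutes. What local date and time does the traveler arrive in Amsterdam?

05:48 on November 30

Convert departure to UTC: 05:50 − 11:00 = 18:50 UTC on Nov 28.
Add 11 hours and 51 minutes leg 1 → 06:41 UTC (Nov 29).
Add 6 hours 3 minutes layover in Caracas → 12:44 UTC.
Add 10 hours 17 minutes leg 2 → 23:01 UTC.
Add 4 hours 8 minutes layover in Kabul → 03:09 UTC (Nov 30).
Add 1 hour 39 minutes leg 3 → 04:48 UTC.
Amsterdam is UTC+1:00, so local arrival = 04:48 + 1:00 = 05:48 on Nov 30.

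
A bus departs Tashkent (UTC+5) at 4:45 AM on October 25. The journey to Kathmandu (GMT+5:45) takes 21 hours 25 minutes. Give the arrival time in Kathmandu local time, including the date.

Convert departure to UTC: 4:45 AM − 5:00 = 11:45 PM UTC on Oct 24.
Add 21 hours and 25 minutes travel time → 9:10 PM UTC (Oct 25).
Kathmandu is UTC+5:45, so local arrival = 9:10 PM + 5:45 = 2:55 AM on Oct 26.

2:55 AM on Oct 26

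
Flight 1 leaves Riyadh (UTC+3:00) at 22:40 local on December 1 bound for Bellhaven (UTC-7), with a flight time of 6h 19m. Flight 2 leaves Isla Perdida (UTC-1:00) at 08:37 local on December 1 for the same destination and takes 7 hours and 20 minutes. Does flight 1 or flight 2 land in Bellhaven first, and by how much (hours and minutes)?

the second, by 9 hours 2 minutes

Flight 1 in UTC: 22:40 − 3:00 = 19:40 on Dec 1.
+6 hours and 19 minutes → arrive 01:59 UTC on Dec 2.
Flight 2 in UTC: 08:37 + 1:00 = 09:37 on Dec 1.
+7 hours and 20 minutes → arrive 16:57 UTC on Dec 1.
Flight 2 lands earlier by 9 hours 2 minutes.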